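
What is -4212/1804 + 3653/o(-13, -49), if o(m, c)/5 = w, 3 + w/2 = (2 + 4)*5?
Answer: 1363193/121770 ≈ 11.195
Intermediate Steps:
w = 54 (w = -6 + 2*((2 + 4)*5) = -6 + 2*(6*5) = -6 + 2*30 = -6 + 60 = 54)
o(m, c) = 270 (o(m, c) = 5*54 = 270)
-4212/1804 + 3653/o(-13, -49) = -4212/1804 + 3653/270 = -4212*1/1804 + 3653*(1/270) = -1053/451 + 3653/270 = 1363193/121770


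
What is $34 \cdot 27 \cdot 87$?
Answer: $79866$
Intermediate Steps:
$34 \cdot 27 \cdot 87 = 918 \cdot 87 = 79866$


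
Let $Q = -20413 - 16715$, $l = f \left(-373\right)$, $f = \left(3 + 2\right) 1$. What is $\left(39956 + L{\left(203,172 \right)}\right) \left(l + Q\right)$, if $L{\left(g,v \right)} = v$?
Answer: $-1564711104$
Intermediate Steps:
$f = 5$ ($f = 5 \cdot 1 = 5$)
$l = -1865$ ($l = 5 \left(-373\right) = -1865$)
$Q = -37128$ ($Q = -20413 - 16715 = -37128$)
$\left(39956 + L{\left(203,172 \right)}\right) \left(l + Q\right) = \left(39956 + 172\right) \left(-1865 - 37128\right) = 40128 \left(-38993\right) = -1564711104$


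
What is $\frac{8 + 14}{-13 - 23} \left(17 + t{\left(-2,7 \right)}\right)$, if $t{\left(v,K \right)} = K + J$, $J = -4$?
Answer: $- \frac{110}{9} \approx -12.222$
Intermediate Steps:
$t{\left(v,K \right)} = -4 + K$ ($t{\left(v,K \right)} = K - 4 = -4 + K$)
$\frac{8 + 14}{-13 - 23} \left(17 + t{\left(-2,7 \right)}\right) = \frac{8 + 14}{-13 - 23} \left(17 + \left(-4 + 7\right)\right) = \frac{22}{-36} \left(17 + 3\right) = 22 \left(- \frac{1}{36}\right) 20 = \left(- \frac{11}{18}\right) 20 = - \frac{110}{9}$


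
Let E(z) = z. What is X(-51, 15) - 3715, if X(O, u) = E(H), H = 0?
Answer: -3715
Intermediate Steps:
X(O, u) = 0
X(-51, 15) - 3715 = 0 - 3715 = -3715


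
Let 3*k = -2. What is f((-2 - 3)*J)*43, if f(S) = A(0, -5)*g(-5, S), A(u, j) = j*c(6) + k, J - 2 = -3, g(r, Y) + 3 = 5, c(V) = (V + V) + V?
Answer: -23392/3 ≈ -7797.3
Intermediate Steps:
k = -2/3 (k = (1/3)*(-2) = -2/3 ≈ -0.66667)
c(V) = 3*V (c(V) = 2*V + V = 3*V)
g(r, Y) = 2 (g(r, Y) = -3 + 5 = 2)
J = -1 (J = 2 - 3 = -1)
A(u, j) = -2/3 + 18*j (A(u, j) = j*(3*6) - 2/3 = j*18 - 2/3 = 18*j - 2/3 = -2/3 + 18*j)
f(S) = -544/3 (f(S) = (-2/3 + 18*(-5))*2 = (-2/3 - 90)*2 = -272/3*2 = -544/3)
f((-2 - 3)*J)*43 = -544/3*43 = -23392/3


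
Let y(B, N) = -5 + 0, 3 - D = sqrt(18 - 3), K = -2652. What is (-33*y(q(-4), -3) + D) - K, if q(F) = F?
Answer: 2820 - sqrt(15) ≈ 2816.1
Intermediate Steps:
D = 3 - sqrt(15) (D = 3 - sqrt(18 - 3) = 3 - sqrt(15) ≈ -0.87298)
y(B, N) = -5
(-33*y(q(-4), -3) + D) - K = (-33*(-5) + (3 - sqrt(15))) - 1*(-2652) = (165 + (3 - sqrt(15))) + 2652 = (168 - sqrt(15)) + 2652 = 2820 - sqrt(15)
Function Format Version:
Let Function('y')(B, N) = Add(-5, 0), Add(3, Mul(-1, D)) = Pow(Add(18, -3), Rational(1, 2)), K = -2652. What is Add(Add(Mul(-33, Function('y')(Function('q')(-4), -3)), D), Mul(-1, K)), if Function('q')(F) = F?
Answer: Add(2820, Mul(-1, Pow(15, Rational(1, 2)))) ≈ 2816.1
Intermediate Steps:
D = Add(3, Mul(-1, Pow(15, Rational(1, 2)))) (D = Add(3, Mul(-1, Pow(Add(18, -3), Rational(1, 2)))) = Add(3, Mul(-1, Pow(15, Rational(1, 2)))) ≈ -0.87298)
Function('y')(B, N) = -5
Add(Add(Mul(-33, Function('y')(Function('q')(-4), -3)), D), Mul(-1, K)) = Add(Add(Mul(-33, -5), Add(3, Mul(-1, Pow(15, Rational(1, 2))))), Mul(-1, -2652)) = Add(Add(165, Add(3, Mul(-1, Pow(15, Rational(1, 2))))), 2652) = Add(Add(168, Mul(-1, Pow(15, Rational(1, 2)))), 2652) = Add(2820, Mul(-1, Pow(15, Rational(1, 2))))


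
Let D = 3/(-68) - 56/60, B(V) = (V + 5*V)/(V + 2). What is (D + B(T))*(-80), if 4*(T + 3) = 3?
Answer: -216332/51 ≈ -4241.8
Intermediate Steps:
T = -9/4 (T = -3 + (¼)*3 = -3 + ¾ = -9/4 ≈ -2.2500)
B(V) = 6*V/(2 + V) (B(V) = (6*V)/(2 + V) = 6*V/(2 + V))
D = -997/1020 (D = 3*(-1/68) - 56*1/60 = -3/68 - 14/15 = -997/1020 ≈ -0.97745)
(D + B(T))*(-80) = (-997/1020 + 6*(-9/4)/(2 - 9/4))*(-80) = (-997/1020 + 6*(-9/4)/(-¼))*(-80) = (-997/1020 + 6*(-9/4)*(-4))*(-80) = (-997/1020 + 54)*(-80) = (54083/1020)*(-80) = -216332/51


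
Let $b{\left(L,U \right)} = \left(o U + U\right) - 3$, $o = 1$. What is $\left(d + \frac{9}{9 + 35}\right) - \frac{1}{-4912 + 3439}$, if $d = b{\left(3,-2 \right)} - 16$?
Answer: $- \frac{1477375}{64812} \approx -22.795$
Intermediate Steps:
$b{\left(L,U \right)} = -3 + 2 U$ ($b{\left(L,U \right)} = \left(1 U + U\right) - 3 = \left(U + U\right) - 3 = 2 U - 3 = -3 + 2 U$)
$d = -23$ ($d = \left(-3 + 2 \left(-2\right)\right) - 16 = \left(-3 - 4\right) - 16 = -7 - 16 = -23$)
$\left(d + \frac{9}{9 + 35}\right) - \frac{1}{-4912 + 3439} = \left(-23 + \frac{9}{9 + 35}\right) - \frac{1}{-4912 + 3439} = \left(-23 + \frac{9}{44}\right) - \frac{1}{-1473} = \left(-23 + 9 \cdot \frac{1}{44}\right) - - \frac{1}{1473} = \left(-23 + \frac{9}{44}\right) + \frac{1}{1473} = - \frac{1003}{44} + \frac{1}{1473} = - \frac{1477375}{64812}$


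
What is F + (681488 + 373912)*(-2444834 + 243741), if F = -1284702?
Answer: -2323034836902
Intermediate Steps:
F + (681488 + 373912)*(-2444834 + 243741) = -1284702 + (681488 + 373912)*(-2444834 + 243741) = -1284702 + 1055400*(-2201093) = -1284702 - 2323033552200 = -2323034836902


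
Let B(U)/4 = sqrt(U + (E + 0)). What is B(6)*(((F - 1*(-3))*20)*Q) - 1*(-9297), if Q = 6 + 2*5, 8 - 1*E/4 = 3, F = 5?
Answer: 9297 + 10240*sqrt(26) ≈ 61511.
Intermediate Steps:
E = 20 (E = 32 - 4*3 = 32 - 12 = 20)
Q = 16 (Q = 6 + 10 = 16)
B(U) = 4*sqrt(20 + U) (B(U) = 4*sqrt(U + (20 + 0)) = 4*sqrt(U + 20) = 4*sqrt(20 + U))
B(6)*(((F - 1*(-3))*20)*Q) - 1*(-9297) = (4*sqrt(20 + 6))*(((5 - 1*(-3))*20)*16) - 1*(-9297) = (4*sqrt(26))*(((5 + 3)*20)*16) + 9297 = (4*sqrt(26))*((8*20)*16) + 9297 = (4*sqrt(26))*(160*16) + 9297 = (4*sqrt(26))*2560 + 9297 = 10240*sqrt(26) + 9297 = 9297 + 10240*sqrt(26)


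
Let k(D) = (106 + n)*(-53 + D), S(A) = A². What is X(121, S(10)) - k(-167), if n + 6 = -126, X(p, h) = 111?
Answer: -5609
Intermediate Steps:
n = -132 (n = -6 - 126 = -132)
k(D) = 1378 - 26*D (k(D) = (106 - 132)*(-53 + D) = -26*(-53 + D) = 1378 - 26*D)
X(121, S(10)) - k(-167) = 111 - (1378 - 26*(-167)) = 111 - (1378 + 4342) = 111 - 1*5720 = 111 - 5720 = -5609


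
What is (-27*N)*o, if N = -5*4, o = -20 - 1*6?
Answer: -14040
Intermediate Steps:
o = -26 (o = -20 - 6 = -26)
N = -20
(-27*N)*o = -27*(-20)*(-26) = 540*(-26) = -14040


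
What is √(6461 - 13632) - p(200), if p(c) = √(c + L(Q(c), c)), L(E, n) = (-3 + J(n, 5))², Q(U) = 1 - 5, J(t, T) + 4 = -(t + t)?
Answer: -√165849 + I*√7171 ≈ -407.25 + 84.682*I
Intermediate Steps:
J(t, T) = -4 - 2*t (J(t, T) = -4 - (t + t) = -4 - 2*t)
Q(U) = -4
L(E, n) = (-7 - 2*n)² (L(E, n) = (-3 + (-4 - 2*n))² = (-7 - 2*n)²)
p(c) = √(c + (7 + 2*c)²)
√(6461 - 13632) - p(200) = √(6461 - 13632) - √(200 + (7 + 2*200)²) = √(-7171) - √(200 + (7 + 400)²) = I*√7171 - √(200 + 407²) = I*√7171 - √(200 + 165649) = I*√7171 - √165849 = -√165849 + I*√7171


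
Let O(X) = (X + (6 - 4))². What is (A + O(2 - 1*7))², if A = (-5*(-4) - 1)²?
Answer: 136900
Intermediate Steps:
A = 361 (A = (20 - 1)² = 19² = 361)
O(X) = (2 + X)² (O(X) = (X + 2)² = (2 + X)²)
(A + O(2 - 1*7))² = (361 + (2 + (2 - 1*7))²)² = (361 + (2 + (2 - 7))²)² = (361 + (2 - 5)²)² = (361 + (-3)²)² = (361 + 9)² = 370² = 136900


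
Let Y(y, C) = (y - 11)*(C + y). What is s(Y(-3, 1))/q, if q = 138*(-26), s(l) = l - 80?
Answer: 1/69 ≈ 0.014493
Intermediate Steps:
Y(y, C) = (-11 + y)*(C + y)
s(l) = -80 + l
q = -3588
s(Y(-3, 1))/q = (-80 + ((-3)² - 11*1 - 11*(-3) + 1*(-3)))/(-3588) = (-80 + (9 - 11 + 33 - 3))*(-1/3588) = (-80 + 28)*(-1/3588) = -52*(-1/3588) = 1/69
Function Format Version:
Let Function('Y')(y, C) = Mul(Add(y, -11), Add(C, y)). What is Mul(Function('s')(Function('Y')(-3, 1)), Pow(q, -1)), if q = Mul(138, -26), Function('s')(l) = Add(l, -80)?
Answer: Rational(1, 69) ≈ 0.014493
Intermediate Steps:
Function('Y')(y, C) = Mul(Add(-11, y), Add(C, y))
Function('s')(l) = Add(-80, l)
q = -3588
Mul(Function('s')(Function('Y')(-3, 1)), Pow(q, -1)) = Mul(Add(-80, Add(Pow(-3, 2), Mul(-11, 1), Mul(-11, -3), Mul(1, -3))), Pow(-3588, -1)) = Mul(Add(-80, Add(9, -11, 33, -3)), Rational(-1, 3588)) = Mul(Add(-80, 28), Rational(-1, 3588)) = Mul(-52, Rational(-1, 3588)) = Rational(1, 69)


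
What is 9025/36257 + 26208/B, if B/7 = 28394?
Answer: 196001029/514740629 ≈ 0.38078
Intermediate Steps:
B = 198758 (B = 7*28394 = 198758)
9025/36257 + 26208/B = 9025/36257 + 26208/198758 = 9025*(1/36257) + 26208*(1/198758) = 9025/36257 + 1872/14197 = 196001029/514740629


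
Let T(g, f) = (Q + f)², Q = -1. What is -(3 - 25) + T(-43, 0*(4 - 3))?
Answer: 23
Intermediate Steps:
T(g, f) = (-1 + f)²
-(3 - 25) + T(-43, 0*(4 - 3)) = -(3 - 25) + (-1 + 0*(4 - 3))² = -1*(-22) + (-1 + 0*1)² = 22 + (-1 + 0)² = 22 + (-1)² = 22 + 1 = 23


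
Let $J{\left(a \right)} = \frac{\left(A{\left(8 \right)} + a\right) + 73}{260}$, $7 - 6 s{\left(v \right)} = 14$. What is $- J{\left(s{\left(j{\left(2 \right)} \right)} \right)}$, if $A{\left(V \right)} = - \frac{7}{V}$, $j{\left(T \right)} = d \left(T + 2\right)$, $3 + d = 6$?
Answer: $- \frac{131}{480} \approx -0.27292$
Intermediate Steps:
$d = 3$ ($d = -3 + 6 = 3$)
$j{\left(T \right)} = 6 + 3 T$ ($j{\left(T \right)} = 3 \left(T + 2\right) = 3 \left(2 + T\right) = 6 + 3 T$)
$s{\left(v \right)} = - \frac{7}{6}$ ($s{\left(v \right)} = \frac{7}{6} - \frac{7}{3} = - \frac{7}{6}$)
$J{\left(a \right)} = \frac{577}{2080} + \frac{a}{260}$ ($J{\left(a \right)} = \frac{\left(- \frac{7}{8} + a\right) + 73}{260} = \left(\left(\left(-7\right) \frac{1}{8} + a\right) + 73\right) \frac{1}{260} = \left(\left(- \frac{7}{8} + a\right) + 73\right) \frac{1}{260} = \left(\frac{577}{8} + a\right) \frac{1}{260} = \frac{577}{2080} + \frac{a}{260}$)
$- J{\left(s{\left(j{\left(2 \right)} \right)} \right)} = - (\frac{577}{2080} + \frac{1}{260} \left(- \frac{7}{6}\right)) = - (\frac{577}{2080} - \frac{7}{1560}) = \left(-1\right) \frac{131}{480} = - \frac{131}{480}$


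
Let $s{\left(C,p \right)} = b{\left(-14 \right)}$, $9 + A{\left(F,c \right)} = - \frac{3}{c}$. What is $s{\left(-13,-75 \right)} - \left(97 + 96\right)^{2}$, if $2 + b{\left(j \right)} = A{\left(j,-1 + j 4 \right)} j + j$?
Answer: $- \frac{705655}{19} \approx -37140.0$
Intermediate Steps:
$A{\left(F,c \right)} = -9 - \frac{3}{c}$
$b{\left(j \right)} = -2 + j + j \left(-9 - \frac{3}{-1 + 4 j}\right)$ ($b{\left(j \right)} = -2 + \left(\left(-9 - \frac{3}{-1 + j 4}\right) j + j\right) = -2 + \left(\left(-9 - \frac{3}{-1 + 4 j}\right) j + j\right) = -2 + \left(j \left(-9 - \frac{3}{-1 + 4 j}\right) + j\right) = -2 + \left(j + j \left(-9 - \frac{3}{-1 + 4 j}\right)\right) = -2 + j + j \left(-9 - \frac{3}{-1 + 4 j}\right)$)
$s{\left(C,p \right)} = \frac{2076}{19}$ ($s{\left(C,p \right)} = \frac{2 - 32 \left(-14\right)^{2} - -42}{-1 + 4 \left(-14\right)} = \frac{2 - 6272 + 42}{-1 - 56} = \frac{2 - 6272 + 42}{-57} = \left(- \frac{1}{57}\right) \left(-6228\right) = \frac{2076}{19}$)
$s{\left(-13,-75 \right)} - \left(97 + 96\right)^{2} = \frac{2076}{19} - \left(97 + 96\right)^{2} = \frac{2076}{19} - 193^{2} = \frac{2076}{19} - 37249 = - \frac{705655}{19}$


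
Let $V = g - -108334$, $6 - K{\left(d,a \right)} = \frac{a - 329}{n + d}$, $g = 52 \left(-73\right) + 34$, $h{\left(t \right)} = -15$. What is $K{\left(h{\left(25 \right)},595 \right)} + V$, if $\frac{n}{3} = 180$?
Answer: $\frac{7843312}{75} \approx 1.0458 \cdot 10^{5}$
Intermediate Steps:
$n = 540$ ($n = 3 \cdot 180 = 540$)
$g = -3762$ ($g = -3796 + 34 = -3762$)
$K{\left(d,a \right)} = 6 - \frac{-329 + a}{540 + d}$ ($K{\left(d,a \right)} = 6 - \frac{a - 329}{540 + d} = 6 - \frac{-329 + a}{540 + d}$)
$V = 104572$ ($V = -3762 - -108334 = -3762 + 108334 = 104572$)
$K{\left(h{\left(25 \right)},595 \right)} + V = \frac{3569 - 595 + 6 \left(-15\right)}{540 - 15} + 104572 = \frac{3569 - 595 - 90}{525} + 104572 = \frac{1}{525} \cdot 2884 + 104572 = \frac{412}{75} + 104572 = \frac{7843312}{75}$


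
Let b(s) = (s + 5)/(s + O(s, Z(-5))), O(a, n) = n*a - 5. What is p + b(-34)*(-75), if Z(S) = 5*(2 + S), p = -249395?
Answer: -39154290/157 ≈ -2.4939e+5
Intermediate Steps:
Z(S) = 10 + 5*S
O(a, n) = -5 + a*n (O(a, n) = a*n - 5 = -5 + a*n)
b(s) = (5 + s)/(-5 - 14*s) (b(s) = (s + 5)/(s + (-5 + s*(10 + 5*(-5)))) = (5 + s)/(s + (-5 + s*(10 - 25))) = (5 + s)/(s + (-5 + s*(-15))) = (5 + s)/(s + (-5 - 15*s)) = (5 + s)/(-5 - 14*s))
p + b(-34)*(-75) = -249395 + ((-5 - 1*(-34))/(5 + 14*(-34)))*(-75) = -249395 + ((-5 + 34)/(5 - 476))*(-75) = -249395 + (29/(-471))*(-75) = -249395 - 1/471*29*(-75) = -249395 - 29/471*(-75) = -249395 + 725/157 = -39154290/157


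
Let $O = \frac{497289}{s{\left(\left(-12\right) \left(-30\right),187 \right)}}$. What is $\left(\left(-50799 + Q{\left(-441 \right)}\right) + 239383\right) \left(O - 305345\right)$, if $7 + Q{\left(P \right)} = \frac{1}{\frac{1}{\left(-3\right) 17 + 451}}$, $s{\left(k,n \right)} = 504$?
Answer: $- \frac{9662809192469}{168} \approx -5.7517 \cdot 10^{10}$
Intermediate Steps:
$Q{\left(P \right)} = 393$ ($Q{\left(P \right)} = -7 + \frac{1}{\frac{1}{\left(-3\right) 17 + 451}} = -7 + \frac{1}{\frac{1}{-51 + 451}} = -7 + \frac{1}{\frac{1}{400}} = -7 + 400 = 393$)
$O = \frac{165763}{168}$ ($O = \frac{497289}{504} = 497289 \cdot \frac{1}{504} = \frac{165763}{168} \approx 986.68$)
$\left(\left(-50799 + Q{\left(-441 \right)}\right) + 239383\right) \left(O - 305345\right) = \left(\left(-50799 + 393\right) + 239383\right) \left(\frac{165763}{168} - 305345\right) = \left(-50406 + 239383\right) \left(- \frac{51132197}{168}\right) = 188977 \left(- \frac{51132197}{168}\right) = - \frac{9662809192469}{168}$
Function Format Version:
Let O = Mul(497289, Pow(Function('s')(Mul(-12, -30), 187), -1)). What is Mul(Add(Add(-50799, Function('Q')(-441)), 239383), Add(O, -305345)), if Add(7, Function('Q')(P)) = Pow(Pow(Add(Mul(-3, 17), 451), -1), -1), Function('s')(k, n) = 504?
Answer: Rational(-9662809192469, 168) ≈ -5.7517e+10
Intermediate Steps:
Function('Q')(P) = 393 (Function('Q')(P) = Add(-7, Pow(Pow(Add(Mul(-3, 17), 451), -1), -1)) = Add(-7, Pow(Pow(Add(-51, 451), -1), -1)) = Add(-7, Pow(Pow(400, -1), -1)) = Add(-7, Pow(Rational(1, 400), -1)) = Add(-7, 400) = 393)
O = Rational(165763, 168) (O = Mul(497289, Pow(504, -1)) = Mul(497289, Rational(1, 504)) = Rational(165763, 168) ≈ 986.68)
Mul(Add(Add(-50799, Function('Q')(-441)), 239383), Add(O, -305345)) = Mul(Add(Add(-50799, 393), 239383), Add(Rational(165763, 168), -305345)) = Mul(Add(-50406, 239383), Rational(-51132197, 168)) = Mul(188977, Rational(-51132197, 168)) = Rational(-9662809192469, 168)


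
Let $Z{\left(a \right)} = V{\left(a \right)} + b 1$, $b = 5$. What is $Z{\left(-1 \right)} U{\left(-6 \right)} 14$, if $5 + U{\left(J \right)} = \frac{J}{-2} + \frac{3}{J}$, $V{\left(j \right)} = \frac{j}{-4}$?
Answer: $- \frac{735}{4} \approx -183.75$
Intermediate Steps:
$V{\left(j \right)} = - \frac{j}{4}$ ($V{\left(j \right)} = j \left(- \frac{1}{4}\right) = - \frac{j}{4}$)
$U{\left(J \right)} = -5 + \frac{3}{J} - \frac{J}{2}$ ($U{\left(J \right)} = -5 + \left(\frac{J}{-2} + \frac{3}{J}\right) = -5 + \left(J \left(- \frac{1}{2}\right) + \frac{3}{J}\right) = -5 - \left(\frac{J}{2} - \frac{3}{J}\right) = -5 + \frac{3}{J} - \frac{J}{2}$)
$Z{\left(a \right)} = 5 - \frac{a}{4}$ ($Z{\left(a \right)} = - \frac{a}{4} + 5 \cdot 1 = - \frac{a}{4} + 5 = 5 - \frac{a}{4}$)
$Z{\left(-1 \right)} U{\left(-6 \right)} 14 = \left(5 - - \frac{1}{4}\right) \left(-5 + \frac{3}{-6} - -3\right) 14 = \left(5 + \frac{1}{4}\right) \left(-5 + 3 \left(- \frac{1}{6}\right) + 3\right) 14 = \frac{21 \left(-5 - \frac{1}{2} + 3\right)}{4} \cdot 14 = \frac{21}{4} \left(- \frac{5}{2}\right) 14 = \left(- \frac{105}{8}\right) 14 = - \frac{735}{4}$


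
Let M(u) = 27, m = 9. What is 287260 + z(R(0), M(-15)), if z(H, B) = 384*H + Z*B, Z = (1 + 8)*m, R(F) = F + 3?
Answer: 290599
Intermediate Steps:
R(F) = 3 + F
Z = 81 (Z = (1 + 8)*9 = 9*9 = 81)
z(H, B) = 81*B + 384*H (z(H, B) = 384*H + 81*B = 81*B + 384*H)
287260 + z(R(0), M(-15)) = 287260 + (81*27 + 384*(3 + 0)) = 287260 + (2187 + 384*3) = 287260 + (2187 + 1152) = 287260 + 3339 = 290599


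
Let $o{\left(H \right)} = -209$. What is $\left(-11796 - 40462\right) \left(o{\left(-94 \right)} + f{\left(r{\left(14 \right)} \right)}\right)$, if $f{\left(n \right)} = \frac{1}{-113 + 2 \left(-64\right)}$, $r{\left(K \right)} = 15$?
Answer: $\frac{2632235460}{241} \approx 1.0922 \cdot 10^{7}$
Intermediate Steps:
$f{\left(n \right)} = - \frac{1}{241}$ ($f{\left(n \right)} = \frac{1}{-113 - 128} = \frac{1}{-241} = - \frac{1}{241}$)
$\left(-11796 - 40462\right) \left(o{\left(-94 \right)} + f{\left(r{\left(14 \right)} \right)}\right) = \left(-11796 - 40462\right) \left(-209 - \frac{1}{241}\right) = \left(-52258\right) \left(- \frac{50370}{241}\right) = \frac{2632235460}{241}$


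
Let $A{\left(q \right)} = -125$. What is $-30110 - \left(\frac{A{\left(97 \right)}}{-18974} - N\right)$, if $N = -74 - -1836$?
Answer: $- \frac{537875077}{18974} \approx -28348.0$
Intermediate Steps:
$N = 1762$ ($N = -74 + 1836 = 1762$)
$-30110 - \left(\frac{A{\left(97 \right)}}{-18974} - N\right) = -30110 - \left(- \frac{125}{-18974} - 1762\right) = -30110 - \left(\left(-125\right) \left(- \frac{1}{18974}\right) - 1762\right) = -30110 - \left(\frac{125}{18974} - 1762\right) = -30110 - - \frac{33432063}{18974} = -30110 + \frac{33432063}{18974} = - \frac{537875077}{18974}$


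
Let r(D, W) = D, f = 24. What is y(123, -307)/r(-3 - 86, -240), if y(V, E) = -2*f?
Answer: 48/89 ≈ 0.53933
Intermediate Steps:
y(V, E) = -48 (y(V, E) = -2*24 = -48)
y(123, -307)/r(-3 - 86, -240) = -48/(-3 - 86) = -48/(-89) = -48*(-1/89) = 48/89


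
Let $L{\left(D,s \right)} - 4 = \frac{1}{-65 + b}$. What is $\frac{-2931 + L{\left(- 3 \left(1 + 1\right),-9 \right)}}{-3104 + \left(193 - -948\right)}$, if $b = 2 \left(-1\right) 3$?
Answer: $\frac{15986}{10721} \approx 1.4911$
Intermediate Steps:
$b = -6$ ($b = \left(-2\right) 3 = -6$)
$L{\left(D,s \right)} = \frac{283}{71}$ ($L{\left(D,s \right)} = 4 + \frac{1}{-65 - 6} = 4 + \frac{1}{-71} = 4 - \frac{1}{71} = \frac{283}{71}$)
$\frac{-2931 + L{\left(- 3 \left(1 + 1\right),-9 \right)}}{-3104 + \left(193 - -948\right)} = \frac{-2931 + \frac{283}{71}}{-3104 + \left(193 - -948\right)} = - \frac{207818}{71 \left(-3104 + \left(193 + 948\right)\right)} = - \frac{207818}{71 \left(-3104 + 1141\right)} = - \frac{207818}{71 \left(-1963\right)} = \left(- \frac{207818}{71}\right) \left(- \frac{1}{1963}\right) = \frac{15986}{10721}$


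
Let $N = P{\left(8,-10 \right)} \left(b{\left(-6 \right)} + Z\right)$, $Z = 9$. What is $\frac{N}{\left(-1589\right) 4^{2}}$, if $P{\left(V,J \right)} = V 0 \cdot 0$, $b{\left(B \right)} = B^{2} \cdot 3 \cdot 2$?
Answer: $0$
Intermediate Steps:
$b{\left(B \right)} = 6 B^{2}$ ($b{\left(B \right)} = 3 B^{2} \cdot 2 = 6 B^{2}$)
$P{\left(V,J \right)} = 0$ ($P{\left(V,J \right)} = 0 \cdot 0 = 0$)
$N = 0$ ($N = 0 \left(6 \left(-6\right)^{2} + 9\right) = 0 \left(6 \cdot 36 + 9\right) = 0 \left(216 + 9\right) = 0 \cdot 225 = 0$)
$\frac{N}{\left(-1589\right) 4^{2}} = \frac{0}{\left(-1589\right) 4^{2}} = \frac{0}{\left(-1589\right) 16} = \frac{0}{-25424} = 0 \left(- \frac{1}{25424}\right) = 0$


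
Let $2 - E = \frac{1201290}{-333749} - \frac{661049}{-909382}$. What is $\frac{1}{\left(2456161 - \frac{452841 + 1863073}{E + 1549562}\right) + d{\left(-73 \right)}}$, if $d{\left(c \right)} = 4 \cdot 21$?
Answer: $\frac{470301809814720631}{1155175765956108433650743} \approx 4.0713 \cdot 10^{-7}$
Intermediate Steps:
$E = \frac{1478817726315}{303505333118}$ ($E = 2 - \left(\frac{1201290}{-333749} - \frac{661049}{-909382}\right) = 2 - \left(1201290 \left(- \frac{1}{333749}\right) - - \frac{661049}{909382}\right) = 2 - \left(- \frac{1201290}{333749} + \frac{661049}{909382}\right) = 2 - - \frac{871807060079}{303505333118} = 2 + \frac{871807060079}{303505333118} = \frac{1478817726315}{303505333118} \approx 4.8725$)
$d{\left(c \right)} = 84$
$\frac{1}{\left(2456161 - \frac{452841 + 1863073}{E + 1549562}\right) + d{\left(-73 \right)}} = \frac{1}{\left(2456161 - \frac{452841 + 1863073}{\frac{1478817726315}{303505333118} + 1549562}\right) + 84} = \frac{1}{\left(2456161 - \frac{2315914}{\frac{470301809814720631}{303505333118}}\right) + 84} = \frac{1}{\left(2456161 - 2315914 \cdot \frac{303505333118}{470301809814720631}\right) + 84} = \frac{1}{\left(2456161 - \frac{702892250042639852}{470301809814720631}\right) + 84} = \frac{1}{\frac{1155136260604083997117739}{470301809814720631} + 84} = \frac{1}{\frac{1155175765956108433650743}{470301809814720631}} = \frac{470301809814720631}{1155175765956108433650743}$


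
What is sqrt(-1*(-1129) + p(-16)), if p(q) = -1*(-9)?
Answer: sqrt(1138) ≈ 33.734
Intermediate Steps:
p(q) = 9
sqrt(-1*(-1129) + p(-16)) = sqrt(-1*(-1129) + 9) = sqrt(1129 + 9) = sqrt(1138)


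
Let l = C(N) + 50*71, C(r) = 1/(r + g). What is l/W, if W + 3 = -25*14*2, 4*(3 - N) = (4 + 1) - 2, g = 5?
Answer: -102954/20387 ≈ -5.0500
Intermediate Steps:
N = 9/4 (N = 3 - ((4 + 1) - 2)/4 = 3 - (5 - 2)/4 = 3 - 1/4*3 = 3 - 3/4 = 9/4 ≈ 2.2500)
W = -703 (W = -3 - 25*14*2 = -3 - 350*2 = -3 - 700 = -703)
C(r) = 1/(5 + r) (C(r) = 1/(r + 5) = 1/(5 + r))
l = 102954/29 (l = 1/(5 + 9/4) + 50*71 = 1/(29/4) + 3550 = 4/29 + 3550 = 102954/29 ≈ 3550.1)
l/W = (102954/29)/(-703) = (102954/29)*(-1/703) = -102954/20387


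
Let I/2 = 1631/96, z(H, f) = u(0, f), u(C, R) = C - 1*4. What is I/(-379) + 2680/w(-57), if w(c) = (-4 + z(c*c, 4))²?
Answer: 760159/18192 ≈ 41.785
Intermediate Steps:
u(C, R) = -4 + C (u(C, R) = C - 4 = -4 + C)
z(H, f) = -4 (z(H, f) = -4 + 0 = -4)
w(c) = 64 (w(c) = (-4 - 4)² = (-8)² = 64)
I = 1631/48 (I = 2*(1631/96) = 1631/48 ≈ 33.979)
I/(-379) + 2680/w(-57) = (1631/48)/(-379) + 2680/64 = (1631/48)*(-1/379) + 2680*(1/64) = -1631/18192 + 335/8 = 760159/18192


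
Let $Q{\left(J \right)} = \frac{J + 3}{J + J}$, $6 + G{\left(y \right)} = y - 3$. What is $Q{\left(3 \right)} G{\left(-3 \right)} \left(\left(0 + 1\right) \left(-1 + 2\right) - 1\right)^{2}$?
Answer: $0$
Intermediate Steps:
$G{\left(y \right)} = -9 + y$ ($G{\left(y \right)} = -6 + \left(y - 3\right) = -6 + \left(-3 + y\right) = -9 + y$)
$Q{\left(J \right)} = \frac{3 + J}{2 J}$
$Q{\left(3 \right)} G{\left(-3 \right)} \left(\left(0 + 1\right) \left(-1 + 2\right) - 1\right)^{2} = \frac{3 + 3}{2 \cdot 3} \left(-9 - 3\right) \left(\left(0 + 1\right) \left(-1 + 2\right) - 1\right)^{2} = \frac{1}{2} \cdot \frac{1}{3} \cdot 6 \left(-12\right) \left(1 \cdot 1 - 1\right)^{2} = 1 \left(-12\right) \left(1 - 1\right)^{2} = - 12 \cdot 0^{2} = \left(-12\right) 0 = 0$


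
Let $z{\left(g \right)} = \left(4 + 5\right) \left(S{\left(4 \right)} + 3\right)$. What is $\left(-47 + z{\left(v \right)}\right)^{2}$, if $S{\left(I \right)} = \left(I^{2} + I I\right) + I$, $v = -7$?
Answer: $92416$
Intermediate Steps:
$S{\left(I \right)} = I + 2 I^{2}$ ($S{\left(I \right)} = \left(I^{2} + I^{2}\right) + I = 2 I^{2} + I = I + 2 I^{2}$)
$z{\left(g \right)} = 351$ ($z{\left(g \right)} = \left(4 + 5\right) \left(4 \left(1 + 2 \cdot 4\right) + 3\right) = 9 \left(4 \left(1 + 8\right) + 3\right) = 9 \left(4 \cdot 9 + 3\right) = 9 \left(36 + 3\right) = 9 \cdot 39 = 351$)
$\left(-47 + z{\left(v \right)}\right)^{2} = \left(-47 + 351\right)^{2} = 304^{2} = 92416$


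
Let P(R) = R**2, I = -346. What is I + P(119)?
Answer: 13815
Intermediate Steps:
I + P(119) = -346 + 119**2 = -346 + 14161 = 13815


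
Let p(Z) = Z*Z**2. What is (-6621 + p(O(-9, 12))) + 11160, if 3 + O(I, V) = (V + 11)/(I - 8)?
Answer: 21894883/4913 ≈ 4456.5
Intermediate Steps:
O(I, V) = -3 + (11 + V)/(-8 + I) (O(I, V) = -3 + (V + 11)/(I - 8) = -3 + (11 + V)/(-8 + I))
p(Z) = Z**3
(-6621 + p(O(-9, 12))) + 11160 = (-6621 + ((35 + 12 - 3*(-9))/(-8 - 9))**3) + 11160 = (-6621 + ((35 + 12 + 27)/(-17))**3) + 11160 = (-6621 + (-1/17*74)**3) + 11160 = (-6621 + (-74/17)**3) + 11160 = (-6621 - 405224/4913) + 11160 = -32934197/4913 + 11160 = 21894883/4913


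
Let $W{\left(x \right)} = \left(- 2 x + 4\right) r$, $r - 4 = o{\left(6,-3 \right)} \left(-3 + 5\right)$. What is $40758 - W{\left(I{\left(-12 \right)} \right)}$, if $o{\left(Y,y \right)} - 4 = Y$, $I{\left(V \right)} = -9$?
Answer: $40230$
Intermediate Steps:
$o{\left(Y,y \right)} = 4 + Y$
$r = 24$ ($r = 4 + \left(4 + 6\right) \left(-3 + 5\right) = 4 + 10 \cdot 2 = 4 + 20 = 24$)
$W{\left(x \right)} = 96 - 48 x$ ($W{\left(x \right)} = \left(- 2 x + 4\right) 24 = \left(4 - 2 x\right) 24 = 96 - 48 x$)
$40758 - W{\left(I{\left(-12 \right)} \right)} = 40758 - \left(96 - -432\right) = 40758 - \left(96 + 432\right) = 40758 - 528 = 40230$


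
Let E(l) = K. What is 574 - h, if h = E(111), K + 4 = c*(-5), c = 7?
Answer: 613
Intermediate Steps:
K = -39 (K = -4 + 7*(-5) = -4 - 35 = -39)
E(l) = -39
h = -39
574 - h = 574 - 1*(-39) = 574 + 39 = 613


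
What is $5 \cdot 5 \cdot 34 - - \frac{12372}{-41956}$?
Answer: $\frac{8912557}{10489} \approx 849.71$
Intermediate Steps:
$5 \cdot 5 \cdot 34 - - \frac{12372}{-41956} = 25 \cdot 34 - \left(-12372\right) \left(- \frac{1}{41956}\right) = 850 - \frac{3093}{10489} = \frac{8912557}{10489}$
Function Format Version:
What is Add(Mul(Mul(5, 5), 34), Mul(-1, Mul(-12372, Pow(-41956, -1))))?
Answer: Rational(8912557, 10489) ≈ 849.71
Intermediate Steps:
Add(Mul(Mul(5, 5), 34), Mul(-1, Mul(-12372, Pow(-41956, -1)))) = Add(Mul(25, 34), Mul(-1, Mul(-12372, Rational(-1, 41956)))) = Add(850, Mul(-1, Rational(3093, 10489))) = Add(850, Rational(-3093, 10489)) = Rational(8912557, 10489)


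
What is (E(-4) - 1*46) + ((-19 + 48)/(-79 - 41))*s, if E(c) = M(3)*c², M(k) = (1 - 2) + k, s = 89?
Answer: -4261/120 ≈ -35.508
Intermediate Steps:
M(k) = -1 + k
E(c) = 2*c² (E(c) = (-1 + 3)*c² = 2*c²)
(E(-4) - 1*46) + ((-19 + 48)/(-79 - 41))*s = (2*(-4)² - 1*46) + ((-19 + 48)/(-79 - 41))*89 = (2*16 - 46) + (29/(-120))*89 = (32 - 46) + (29*(-1/120))*89 = -14 - 29/120*89 = -14 - 2581/120 = -4261/120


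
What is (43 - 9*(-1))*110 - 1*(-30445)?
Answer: 36165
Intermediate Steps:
(43 - 9*(-1))*110 - 1*(-30445) = (43 + 9)*110 + 30445 = 52*110 + 30445 = 5720 + 30445 = 36165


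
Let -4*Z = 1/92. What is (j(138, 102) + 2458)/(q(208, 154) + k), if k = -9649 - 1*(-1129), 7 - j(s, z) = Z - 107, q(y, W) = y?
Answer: -946497/3058816 ≈ -0.30943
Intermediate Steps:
Z = -1/368 (Z = -¼/92 = -¼*1/92 = -1/368 ≈ -0.0027174)
j(s, z) = 41953/368 (j(s, z) = 7 - (-1/368 - 107) = 7 - 1*(-39377/368) = 7 + 39377/368 = 41953/368)
k = -8520 (k = -9649 + 1129 = -8520)
(j(138, 102) + 2458)/(q(208, 154) + k) = (41953/368 + 2458)/(208 - 8520) = (946497/368)/(-8312) = (946497/368)*(-1/8312) = -946497/3058816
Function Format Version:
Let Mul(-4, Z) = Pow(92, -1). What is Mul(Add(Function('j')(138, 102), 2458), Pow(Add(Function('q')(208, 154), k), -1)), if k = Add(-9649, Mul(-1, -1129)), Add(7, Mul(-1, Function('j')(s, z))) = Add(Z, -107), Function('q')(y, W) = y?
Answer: Rational(-946497, 3058816) ≈ -0.30943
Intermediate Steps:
Z = Rational(-1, 368) (Z = Mul(Rational(-1, 4), Pow(92, -1)) = Mul(Rational(-1, 4), Rational(1, 92)) = Rational(-1, 368) ≈ -0.0027174)
Function('j')(s, z) = Rational(41953, 368) (Function('j')(s, z) = Add(7, Mul(-1, Add(Rational(-1, 368), -107))) = Add(7, Mul(-1, Rational(-39377, 368))) = Add(7, Rational(39377, 368)) = Rational(41953, 368))
k = -8520 (k = Add(-9649, 1129) = -8520)
Mul(Add(Function('j')(138, 102), 2458), Pow(Add(Function('q')(208, 154), k), -1)) = Mul(Add(Rational(41953, 368), 2458), Pow(Add(208, -8520), -1)) = Mul(Rational(946497, 368), Pow(-8312, -1)) = Mul(Rational(946497, 368), Rational(-1, 8312)) = Rational(-946497, 3058816)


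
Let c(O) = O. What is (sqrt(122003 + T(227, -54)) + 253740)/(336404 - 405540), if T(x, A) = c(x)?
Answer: -63435/17284 - sqrt(122230)/69136 ≈ -3.6752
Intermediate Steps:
T(x, A) = x
(sqrt(122003 + T(227, -54)) + 253740)/(336404 - 405540) = (sqrt(122003 + 227) + 253740)/(336404 - 405540) = (sqrt(122230) + 253740)/(-69136) = (253740 + sqrt(122230))*(-1/69136) = -63435/17284 - sqrt(122230)/69136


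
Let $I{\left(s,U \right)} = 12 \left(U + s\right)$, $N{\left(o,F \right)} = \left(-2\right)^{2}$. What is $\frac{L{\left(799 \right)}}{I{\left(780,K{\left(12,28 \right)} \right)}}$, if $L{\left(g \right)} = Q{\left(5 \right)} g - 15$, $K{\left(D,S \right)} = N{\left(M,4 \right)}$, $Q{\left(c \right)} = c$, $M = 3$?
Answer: $\frac{995}{2352} \approx 0.42304$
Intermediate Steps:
$N{\left(o,F \right)} = 4$
$K{\left(D,S \right)} = 4$
$L{\left(g \right)} = -15 + 5 g$ ($L{\left(g \right)} = 5 g - 15 = -15 + 5 g$)
$I{\left(s,U \right)} = 12 U + 12 s$
$\frac{L{\left(799 \right)}}{I{\left(780,K{\left(12,28 \right)} \right)}} = \frac{-15 + 5 \cdot 799}{12 \cdot 4 + 12 \cdot 780} = \frac{-15 + 3995}{48 + 9360} = \frac{3980}{9408} = 3980 \cdot \frac{1}{9408} = \frac{995}{2352}$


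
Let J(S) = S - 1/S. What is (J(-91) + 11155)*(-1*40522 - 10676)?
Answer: -7363918050/13 ≈ -5.6646e+8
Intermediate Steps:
(J(-91) + 11155)*(-1*40522 - 10676) = ((-91 - 1/(-91)) + 11155)*(-1*40522 - 10676) = ((-91 - 1*(-1/91)) + 11155)*(-40522 - 10676) = ((-91 + 1/91) + 11155)*(-51198) = (-8280/91 + 11155)*(-51198) = (1006825/91)*(-51198) = -7363918050/13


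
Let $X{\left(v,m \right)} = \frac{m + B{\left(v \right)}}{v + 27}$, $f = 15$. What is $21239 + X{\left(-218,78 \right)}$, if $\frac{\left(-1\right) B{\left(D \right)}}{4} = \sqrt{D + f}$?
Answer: $\frac{4056571}{191} + \frac{4 i \sqrt{203}}{191} \approx 21239.0 + 0.29838 i$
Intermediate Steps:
$B{\left(D \right)} = - 4 \sqrt{15 + D}$ ($B{\left(D \right)} = - 4 \sqrt{D + 15} = - 4 \sqrt{15 + D}$)
$X{\left(v,m \right)} = \frac{m - 4 \sqrt{15 + v}}{27 + v}$ ($X{\left(v,m \right)} = \frac{m - 4 \sqrt{15 + v}}{v + 27} = \frac{m - 4 \sqrt{15 + v}}{27 + v}$)
$21239 + X{\left(-218,78 \right)} = 21239 + \frac{78 - 4 \sqrt{15 - 218}}{27 - 218} = 21239 + \frac{78 - 4 \sqrt{-203}}{-191} = 21239 - \frac{78 - 4 i \sqrt{203}}{191} = 21239 - \left(\frac{78}{191} - \frac{4 i \sqrt{203}}{191}\right) = \frac{4056571}{191} + \frac{4 i \sqrt{203}}{191}$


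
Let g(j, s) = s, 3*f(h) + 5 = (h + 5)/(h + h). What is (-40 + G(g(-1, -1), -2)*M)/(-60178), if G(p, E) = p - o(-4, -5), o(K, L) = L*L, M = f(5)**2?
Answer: 388/270801 ≈ 0.0014328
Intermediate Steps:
f(h) = -5/3 + (5 + h)/(6*h) (f(h) = -5/3 + ((h + 5)/(h + h))/3 = -5/3 + ((5 + h)/((2*h)))/3 = -5/3 + ((5 + h)*(1/(2*h)))/3 = -5/3 + ((5 + h)/(2*h))/3 = -5/3 + (5 + h)/(6*h))
M = 16/9 (M = ((1/6)*(5 - 9*5)/5)**2 = ((1/6)*(1/5)*(5 - 45))**2 = ((1/6)*(1/5)*(-40))**2 = (-4/3)**2 = 16/9 ≈ 1.7778)
o(K, L) = L**2
G(p, E) = -25 + p (G(p, E) = p - 1*(-5)**2 = p - 1*25 = p - 25 = -25 + p)
(-40 + G(g(-1, -1), -2)*M)/(-60178) = (-40 + (-25 - 1)*(16/9))/(-60178) = (-40 - 26*16/9)*(-1/60178) = (-40 - 416/9)*(-1/60178) = -776/9*(-1/60178) = 388/270801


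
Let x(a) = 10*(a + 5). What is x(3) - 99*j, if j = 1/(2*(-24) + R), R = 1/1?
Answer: 3859/47 ≈ 82.106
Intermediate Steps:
x(a) = 50 + 10*a (x(a) = 10*(5 + a) = 50 + 10*a)
R = 1
j = -1/47 (j = 1/(2*(-24) + 1) = 1/(-48 + 1) = 1/(-47) = -1/47 ≈ -0.021277)
x(3) - 99*j = (50 + 10*3) - 99*(-1/47) = (50 + 30) + 99/47 = 80 + 99/47 = 3859/47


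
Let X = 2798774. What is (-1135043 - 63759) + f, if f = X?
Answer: 1599972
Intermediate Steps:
f = 2798774
(-1135043 - 63759) + f = (-1135043 - 63759) + 2798774 = -1198802 + 2798774 = 1599972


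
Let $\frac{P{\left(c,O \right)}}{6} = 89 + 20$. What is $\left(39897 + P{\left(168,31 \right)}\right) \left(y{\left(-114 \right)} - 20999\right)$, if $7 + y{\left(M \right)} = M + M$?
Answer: $-861059934$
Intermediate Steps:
$P{\left(c,O \right)} = 654$ ($P{\left(c,O \right)} = 6 \left(89 + 20\right) = 6 \cdot 109 = 654$)
$y{\left(M \right)} = -7 + 2 M$ ($y{\left(M \right)} = -7 + \left(M + M\right) = -7 + 2 M$)
$\left(39897 + P{\left(168,31 \right)}\right) \left(y{\left(-114 \right)} - 20999\right) = \left(39897 + 654\right) \left(\left(-7 + 2 \left(-114\right)\right) - 20999\right) = 40551 \left(\left(-7 - 228\right) - 20999\right) = 40551 \left(-235 - 20999\right) = 40551 \left(-21234\right) = -861059934$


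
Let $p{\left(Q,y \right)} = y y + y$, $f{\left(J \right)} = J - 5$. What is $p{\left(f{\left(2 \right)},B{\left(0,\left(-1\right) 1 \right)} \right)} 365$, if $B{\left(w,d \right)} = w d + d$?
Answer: $0$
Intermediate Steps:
$f{\left(J \right)} = -5 + J$
$B{\left(w,d \right)} = d + d w$ ($B{\left(w,d \right)} = d w + d = d + d w$)
$p{\left(Q,y \right)} = y + y^{2}$ ($p{\left(Q,y \right)} = y^{2} + y = y + y^{2}$)
$p{\left(f{\left(2 \right)},B{\left(0,\left(-1\right) 1 \right)} \right)} 365 = \left(-1\right) 1 \left(1 + 0\right) \left(1 + \left(-1\right) 1 \left(1 + 0\right)\right) 365 = \left(-1\right) 1 \left(1 - 1\right) 365 = - (1 - 1) 365 = \left(-1\right) 0 \cdot 365 = 0 \cdot 365 = 0$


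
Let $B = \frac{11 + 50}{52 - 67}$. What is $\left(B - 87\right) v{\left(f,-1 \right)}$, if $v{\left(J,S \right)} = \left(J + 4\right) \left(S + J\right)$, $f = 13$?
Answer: $- \frac{92888}{5} \approx -18578.0$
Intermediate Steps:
$v{\left(J,S \right)} = \left(4 + J\right) \left(J + S\right)$
$B = - \frac{61}{15}$ ($B = \frac{61}{-15} = 61 \left(- \frac{1}{15}\right) = - \frac{61}{15} \approx -4.0667$)
$\left(B - 87\right) v{\left(f,-1 \right)} = \left(- \frac{61}{15} - 87\right) \left(13^{2} + 4 \cdot 13 + 4 \left(-1\right) + 13 \left(-1\right)\right) = - \frac{1366 \left(169 + 52 - 4 - 13\right)}{15} = \left(- \frac{1366}{15}\right) 204 = - \frac{92888}{5}$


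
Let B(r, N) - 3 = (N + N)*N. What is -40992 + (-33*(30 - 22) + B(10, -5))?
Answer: -41203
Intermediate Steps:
B(r, N) = 3 + 2*N² (B(r, N) = 3 + (N + N)*N = 3 + (2*N)*N = 3 + 2*N²)
-40992 + (-33*(30 - 22) + B(10, -5)) = -40992 + (-33*(30 - 22) + (3 + 2*(-5)²)) = -40992 + (-33*8 + (3 + 2*25)) = -40992 + (-264 + (3 + 50)) = -40992 + (-264 + 53) = -40992 - 211 = -41203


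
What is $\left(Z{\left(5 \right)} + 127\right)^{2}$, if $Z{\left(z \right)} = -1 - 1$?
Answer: $15625$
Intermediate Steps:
$Z{\left(z \right)} = -2$ ($Z{\left(z \right)} = -1 - 1 = -2$)
$\left(Z{\left(5 \right)} + 127\right)^{2} = \left(-2 + 127\right)^{2} = 125^{2} = 15625$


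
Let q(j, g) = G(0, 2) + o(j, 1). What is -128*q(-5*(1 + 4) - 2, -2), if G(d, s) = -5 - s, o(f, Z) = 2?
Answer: 640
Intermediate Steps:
q(j, g) = -5 (q(j, g) = (-5 - 1*2) + 2 = (-5 - 2) + 2 = -7 + 2 = -5)
-128*q(-5*(1 + 4) - 2, -2) = -128*(-5) = 640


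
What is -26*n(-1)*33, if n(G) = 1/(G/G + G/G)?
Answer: -429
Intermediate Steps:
n(G) = 1/2 (n(G) = 1/(1 + 1) = 1/2)
-26*n(-1)*33 = -26*1/2*33 = -13*33 = -429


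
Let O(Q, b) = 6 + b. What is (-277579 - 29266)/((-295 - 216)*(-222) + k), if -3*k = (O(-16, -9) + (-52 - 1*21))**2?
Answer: -184107/66910 ≈ -2.7516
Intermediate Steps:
k = -5776/3 (k = -((6 - 9) + (-52 - 1*21))**2/3 = -(-3 + (-52 - 21))**2/3 = -(-3 - 73)**2/3 = -1/3*(-76)**2 = -1/3*5776 = -5776/3 ≈ -1925.3)
(-277579 - 29266)/((-295 - 216)*(-222) + k) = (-277579 - 29266)/((-295 - 216)*(-222) - 5776/3) = -306845/(-511*(-222) - 5776/3) = -306845/(113442 - 5776/3) = -306845/334550/3 = -306845*3/334550 = -184107/66910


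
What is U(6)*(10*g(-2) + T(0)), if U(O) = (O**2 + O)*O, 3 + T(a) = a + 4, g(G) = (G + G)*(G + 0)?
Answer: 20412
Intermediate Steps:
g(G) = 2*G**2 (g(G) = (2*G)*G = 2*G**2)
T(a) = 1 + a (T(a) = -3 + (a + 4) = -3 + (4 + a) = 1 + a)
U(O) = O*(O + O**2) (U(O) = (O + O**2)*O = O*(O + O**2))
U(6)*(10*g(-2) + T(0)) = (6**2*(1 + 6))*(10*(2*(-2)**2) + (1 + 0)) = (36*7)*(10*(2*4) + 1) = 252*(10*8 + 1) = 252*(80 + 1) = 252*81 = 20412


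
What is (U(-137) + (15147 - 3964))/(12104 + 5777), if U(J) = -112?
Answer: 11071/17881 ≈ 0.61915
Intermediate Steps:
(U(-137) + (15147 - 3964))/(12104 + 5777) = (-112 + (15147 - 3964))/(12104 + 5777) = (-112 + 11183)/17881 = 11071*(1/17881) = 11071/17881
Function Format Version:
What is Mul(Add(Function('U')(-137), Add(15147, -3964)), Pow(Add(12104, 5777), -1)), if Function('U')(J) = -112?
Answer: Rational(11071, 17881) ≈ 0.61915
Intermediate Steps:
Mul(Add(Function('U')(-137), Add(15147, -3964)), Pow(Add(12104, 5777), -1)) = Mul(Add(-112, Add(15147, -3964)), Pow(Add(12104, 5777), -1)) = Mul(Add(-112, 11183), Pow(17881, -1)) = Mul(11071, Rational(1, 17881)) = Rational(11071, 17881)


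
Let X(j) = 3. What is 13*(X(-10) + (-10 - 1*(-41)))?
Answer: 442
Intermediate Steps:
13*(X(-10) + (-10 - 1*(-41))) = 13*(3 + (-10 - 1*(-41))) = 13*(3 + (-10 + 41)) = 13*(3 + 31) = 13*34 = 442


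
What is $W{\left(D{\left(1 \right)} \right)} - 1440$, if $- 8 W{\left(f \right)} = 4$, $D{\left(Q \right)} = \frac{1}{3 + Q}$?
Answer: $- \frac{2881}{2} \approx -1440.5$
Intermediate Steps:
$W{\left(f \right)} = - \frac{1}{2}$ ($W{\left(f \right)} = \left(- \frac{1}{8}\right) 4 = - \frac{1}{2}$)
$W{\left(D{\left(1 \right)} \right)} - 1440 = - \frac{1}{2} - 1440 = - \frac{2881}{2}$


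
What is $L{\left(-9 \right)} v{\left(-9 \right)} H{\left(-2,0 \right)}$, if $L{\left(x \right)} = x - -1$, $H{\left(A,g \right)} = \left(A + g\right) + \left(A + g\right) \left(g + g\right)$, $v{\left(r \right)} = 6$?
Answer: $96$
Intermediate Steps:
$H{\left(A,g \right)} = A + g + 2 g \left(A + g\right)$ ($H{\left(A,g \right)} = \left(A + g\right) + \left(A + g\right) 2 g = \left(A + g\right) + 2 g \left(A + g\right) = A + g + 2 g \left(A + g\right)$)
$L{\left(x \right)} = 1 + x$ ($L{\left(x \right)} = x + 1 = 1 + x$)
$L{\left(-9 \right)} v{\left(-9 \right)} H{\left(-2,0 \right)} = \left(1 - 9\right) 6 \left(-2 + 0 + 2 \cdot 0^{2} + 2 \left(-2\right) 0\right) = \left(-8\right) 6 \left(-2 + 0 + 2 \cdot 0 + 0\right) = - 48 \left(-2 + 0 + 0 + 0\right) = \left(-48\right) \left(-2\right) = 96$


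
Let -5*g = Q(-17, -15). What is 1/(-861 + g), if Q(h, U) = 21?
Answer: -5/4326 ≈ -0.0011558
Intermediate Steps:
g = -21/5 (g = -1/5*21 = -21/5 ≈ -4.2000)
1/(-861 + g) = 1/(-861 - 21/5) = 1/(-4326/5) = -5/4326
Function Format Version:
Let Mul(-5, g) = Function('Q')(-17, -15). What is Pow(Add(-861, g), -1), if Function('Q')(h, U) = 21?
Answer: Rational(-5, 4326) ≈ -0.0011558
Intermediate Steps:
g = Rational(-21, 5) (g = Mul(Rational(-1, 5), 21) = Rational(-21, 5) ≈ -4.2000)
Pow(Add(-861, g), -1) = Pow(Add(-861, Rational(-21, 5)), -1) = Pow(Rational(-4326, 5), -1) = Rational(-5, 4326)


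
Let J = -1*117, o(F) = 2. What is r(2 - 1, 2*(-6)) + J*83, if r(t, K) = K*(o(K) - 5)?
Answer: -9675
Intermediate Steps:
r(t, K) = -3*K (r(t, K) = K*(2 - 5) = K*(-3) = -3*K)
J = -117
r(2 - 1, 2*(-6)) + J*83 = -6*(-6) - 117*83 = -3*(-12) - 9711 = 36 - 9711 = -9675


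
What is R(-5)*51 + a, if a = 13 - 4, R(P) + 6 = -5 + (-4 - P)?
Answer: -501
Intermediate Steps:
R(P) = -15 - P (R(P) = -6 + (-5 + (-4 - P)) = -6 + (-9 - P) = -15 - P)
a = 9
R(-5)*51 + a = (-15 - 1*(-5))*51 + 9 = (-15 + 5)*51 + 9 = -10*51 + 9 = -510 + 9 = -501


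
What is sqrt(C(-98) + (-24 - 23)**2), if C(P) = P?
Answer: sqrt(2111) ≈ 45.946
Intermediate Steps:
sqrt(C(-98) + (-24 - 23)**2) = sqrt(-98 + (-24 - 23)**2) = sqrt(-98 + (-47)**2) = sqrt(-98 + 2209) = sqrt(2111)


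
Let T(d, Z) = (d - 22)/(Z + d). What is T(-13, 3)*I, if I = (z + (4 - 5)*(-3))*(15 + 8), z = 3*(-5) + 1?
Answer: -1771/2 ≈ -885.50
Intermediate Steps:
T(d, Z) = (-22 + d)/(Z + d)
z = -14 (z = -15 + 1 = -14)
I = -253 (I = (-14 + (4 - 5)*(-3))*(15 + 8) = (-14 - 1*(-3))*23 = (-14 + 3)*23 = -11*23 = -253)
T(-13, 3)*I = ((-22 - 13)/(3 - 13))*(-253) = (-35/(-10))*(-253) = -1/10*(-35)*(-253) = (7/2)*(-253) = -1771/2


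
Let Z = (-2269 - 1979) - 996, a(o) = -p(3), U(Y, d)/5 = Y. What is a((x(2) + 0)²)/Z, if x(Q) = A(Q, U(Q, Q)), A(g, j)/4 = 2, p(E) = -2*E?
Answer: -1/874 ≈ -0.0011442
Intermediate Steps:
U(Y, d) = 5*Y
A(g, j) = 8 (A(g, j) = 4*2 = 8)
x(Q) = 8
a(o) = 6 (a(o) = -(-2)*3 = -1*(-6) = 6)
Z = -5244 (Z = -4248 - 996 = -5244)
a((x(2) + 0)²)/Z = 6/(-5244) = 6*(-1/5244) = -1/874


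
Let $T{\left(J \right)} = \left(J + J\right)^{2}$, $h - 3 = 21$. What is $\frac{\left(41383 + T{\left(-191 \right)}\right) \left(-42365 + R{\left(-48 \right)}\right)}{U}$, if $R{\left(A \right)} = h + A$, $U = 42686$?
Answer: $- \frac{7939756423}{42686} \approx -1.86 \cdot 10^{5}$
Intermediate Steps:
$h = 24$ ($h = 3 + 21 = 24$)
$T{\left(J \right)} = 4 J^{2}$ ($T{\left(J \right)} = \left(2 J\right)^{2} = 4 J^{2}$)
$R{\left(A \right)} = 24 + A$
$\frac{\left(41383 + T{\left(-191 \right)}\right) \left(-42365 + R{\left(-48 \right)}\right)}{U} = \frac{\left(41383 + 4 \left(-191\right)^{2}\right) \left(-42365 + \left(24 - 48\right)\right)}{42686} = \left(41383 + 4 \cdot 36481\right) \left(-42365 - 24\right) \frac{1}{42686} = \left(41383 + 145924\right) \left(-42389\right) \frac{1}{42686} = 187307 \left(-42389\right) \frac{1}{42686} = \left(-7939756423\right) \frac{1}{42686} = - \frac{7939756423}{42686}$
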